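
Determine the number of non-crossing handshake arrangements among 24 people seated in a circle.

With 24 = 2·12 people, non-crossing handshake pairings are non-crossing perfect matchings on a circle, counted by C_12.
C_12 = 208012.

208012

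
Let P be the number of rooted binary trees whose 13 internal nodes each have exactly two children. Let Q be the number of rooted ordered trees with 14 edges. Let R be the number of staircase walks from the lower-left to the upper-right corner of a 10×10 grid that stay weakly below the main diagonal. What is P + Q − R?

3400544

Full binary trees with n internal nodes are counted by C_n; here n = 13. So P = C_13 = 742900.
A rooted plane tree with 14 edges has 15 nodes, and the count is C_14. So Q = C_14 = 2674440.
Monotone paths in an n×n grid that stay weakly below the diagonal are counted by C_n; here n = 10. So R = C_10 = 16796.
P + Q − R = 742900 + 2674440 − 16796 = 3400544.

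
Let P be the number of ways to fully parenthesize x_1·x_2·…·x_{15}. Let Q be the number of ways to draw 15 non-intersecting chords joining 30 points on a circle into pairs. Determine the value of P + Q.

Bracketing 15 factors into binary products is counted by C_{15−1} = C_14. So P = C_14 = 2674440.
Non-crossing perfect matchings of 2n points on a circle are counted by C_n; with 30 points, n = 15. So Q = C_15 = 9694845.
P + Q = 2674440 + 9694845 = 12369285.

12369285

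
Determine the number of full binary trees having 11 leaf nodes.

A full binary tree with L leaves has L−1 internal nodes and is counted by C_{L−1}; L = 11 gives C_10.
C_10 = C(20,10)/11 = 184756/11 = 16796.

16796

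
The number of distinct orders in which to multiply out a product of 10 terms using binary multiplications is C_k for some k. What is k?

Bracketing 10 factors into binary products is counted by C_{10−1} = C_9.

9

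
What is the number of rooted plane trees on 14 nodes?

A rooted plane tree on 14 nodes has 13 edges, and such trees are counted by C_13.
C_13 = C(26,13)/14 = 10400600/14 = 742900.

742900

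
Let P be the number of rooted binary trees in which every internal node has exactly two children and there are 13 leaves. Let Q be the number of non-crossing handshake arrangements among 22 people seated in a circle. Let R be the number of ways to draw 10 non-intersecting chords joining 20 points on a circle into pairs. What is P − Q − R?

A full binary tree with L leaves has L−1 internal nodes and is counted by C_{L−1}; L = 13 gives C_12. So P = C_12 = 208012.
With 22 = 2·11 people, non-crossing handshake pairings are non-crossing perfect matchings on a circle, counted by C_11. So Q = C_11 = 58786.
Pairing 20 circle points by 10 non-crossing chords gives C_10 matchings. So R = C_10 = 16796.
P − Q − R = 208012 − 58786 − 16796 = 132430.

132430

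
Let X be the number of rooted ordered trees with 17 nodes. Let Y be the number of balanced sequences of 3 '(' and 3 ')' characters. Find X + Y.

35357675

A rooted plane tree on 17 nodes has 16 edges, and such trees are counted by C_16. So X = C_16 = 35357670.
Balanced strings of n pairs of brackets are counted by C_n; here n = 3. So Y = C_3 = 5.
X + Y = 35357670 + 5 = 35357675.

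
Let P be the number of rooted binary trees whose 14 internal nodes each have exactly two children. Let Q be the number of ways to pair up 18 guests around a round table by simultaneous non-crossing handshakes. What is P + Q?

2679302

Full binary trees with n internal nodes are counted by C_n; here n = 14. So P = C_14 = 2674440.
Non-crossing handshake pairings of 2n people are counted by C_n; 18 people gives n = 9. So Q = C_9 = 4862.
P + Q = 2674440 + 4862 = 2679302.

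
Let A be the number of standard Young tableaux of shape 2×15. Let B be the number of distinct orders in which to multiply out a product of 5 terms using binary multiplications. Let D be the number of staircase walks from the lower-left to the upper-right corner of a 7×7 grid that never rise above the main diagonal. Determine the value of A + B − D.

9694430

Standard Young tableaux of shape 2×n are counted by C_n; here n = 15. So A = C_15 = 9694845.
Bracketing 5 factors into binary products is counted by C_{5−1} = C_4. So B = C_4 = 14.
Sub-diagonal monotone paths from (0,0) to (7,7) biject with Dyck paths of semilength 7, giving C_7. So D = C_7 = 429.
A + B − D = 9694845 + 14 − 429 = 9694430.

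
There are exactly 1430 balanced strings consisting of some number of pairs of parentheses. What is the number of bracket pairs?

Balanced strings of n bracket-pairs are counted by C_n; 1430 = C_8.

8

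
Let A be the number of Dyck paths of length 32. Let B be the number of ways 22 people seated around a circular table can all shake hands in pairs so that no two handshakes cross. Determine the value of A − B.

35298884

Dyck paths of semilength n (length 2n) are counted by C_n; here n = 16. So A = C_16 = 35357670.
With 22 = 2·11 people, non-crossing handshake pairings are non-crossing perfect matchings on a circle, counted by C_11. So B = C_11 = 58786.
A − B = 35357670 − 58786 = 35298884.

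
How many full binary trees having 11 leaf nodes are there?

16796

Full binary trees with 11 leaves have 11−1 = 10 internal nodes, so there are C_10 of them.
C_10 = C(20,10)/11 = 184756/11 = 16796.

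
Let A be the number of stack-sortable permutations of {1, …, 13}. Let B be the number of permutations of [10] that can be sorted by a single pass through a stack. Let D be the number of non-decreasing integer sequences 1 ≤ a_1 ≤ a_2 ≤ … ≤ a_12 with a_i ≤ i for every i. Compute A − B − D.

Stack-sortable permutations are exactly the 231-avoiding ones, counted by C_n; here n = 13. So A = C_13 = 742900.
By Knuth's characterisation, the stack-sortable permutations of length 10 are the 231-avoiders, numbering C_10. So B = C_10 = 16796.
Such sub-staircase sequences of length n are counted by C_n; here n = 12. So D = C_12 = 208012.
A − B − D = 742900 − 16796 − 208012 = 518092.

518092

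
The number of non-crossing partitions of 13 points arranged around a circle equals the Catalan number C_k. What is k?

13

The non-crossing partitions of [13] form a lattice of size C_13.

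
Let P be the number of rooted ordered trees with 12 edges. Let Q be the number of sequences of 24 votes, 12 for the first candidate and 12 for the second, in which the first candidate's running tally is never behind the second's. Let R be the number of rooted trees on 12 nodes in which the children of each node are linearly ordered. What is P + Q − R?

Rooted ordered trees with n edges are counted by C_n; here n = 12. So P = C_12 = 208012.
Reading a vote for the leader as '(' and for the other as ')' turns such a sequence into a balanced string of 12 pairs, so the count is C_12. So Q = C_12 = 208012.
A rooted plane tree on 12 nodes has 11 edges, and such trees are counted by C_11. So R = C_11 = 58786.
P + Q − R = 208012 + 208012 − 58786 = 357238.

357238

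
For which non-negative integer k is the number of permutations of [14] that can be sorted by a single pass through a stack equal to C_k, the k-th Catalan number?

By Knuth's characterisation, the stack-sortable permutations of length 14 are the 231-avoiders, numbering C_14.

14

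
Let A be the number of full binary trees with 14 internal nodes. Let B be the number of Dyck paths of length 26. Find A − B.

Full binary trees with n internal nodes are counted by C_n; here n = 14. So A = C_14 = 2674440.
Dyck paths of semilength n (length 2n) are counted by C_n; here n = 13. So B = C_13 = 742900.
A − B = 2674440 − 742900 = 1931540.

1931540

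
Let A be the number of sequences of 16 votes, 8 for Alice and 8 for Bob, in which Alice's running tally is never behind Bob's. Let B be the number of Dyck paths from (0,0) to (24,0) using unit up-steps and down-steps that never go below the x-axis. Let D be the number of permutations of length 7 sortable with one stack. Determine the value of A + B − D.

Reading a vote for the leader as '(' and for the other as ')' turns such a sequence into a balanced string of 8 pairs, so the count is C_8. So A = C_8 = 1430.
Paths of 12 up- and 12 down-steps that never dip below the axis are Dyck paths; their count is C_12. So B = C_12 = 208012.
Stack-sortable permutations are exactly the 231-avoiding ones, counted by C_n; here n = 7. So D = C_7 = 429.
A + B − D = 1430 + 208012 − 429 = 209013.

209013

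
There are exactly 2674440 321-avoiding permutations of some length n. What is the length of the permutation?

14

Permutations of [n] avoiding a fixed length-3 pattern are counted by C_n. The Catalan number equal to 2674440 is C_14.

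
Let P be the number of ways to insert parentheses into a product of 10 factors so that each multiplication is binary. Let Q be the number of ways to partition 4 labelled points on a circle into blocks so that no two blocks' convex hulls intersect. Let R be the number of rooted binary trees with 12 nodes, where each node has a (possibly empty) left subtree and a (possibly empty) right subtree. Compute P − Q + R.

212860

Ways to associate a product of 10 factors correspond to binary trees on 10 leaves, so the count is C_9. So P = C_9 = 4862.
The non-crossing partitions of [4] form a lattice of size C_4. So Q = C_4 = 14.
There are C_n binary search tree shapes on n keys; with n = 12 that is C_12. So R = C_12 = 208012.
P − Q + R = 4862 − 14 + 208012 = 212860.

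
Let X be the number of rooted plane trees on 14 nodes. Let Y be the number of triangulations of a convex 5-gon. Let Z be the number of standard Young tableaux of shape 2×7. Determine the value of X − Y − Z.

Rooted ordered (plane) trees on m nodes have m−1 edges and are counted by C_{m−1}; m = 14 gives C_13. So X = C_13 = 742900.
The number of triangulations of a 5-gon is the Catalan number C_3 (index = sides − 2). So Y = C_3 = 5.
By the hook-length formula (or a Dyck-path bijection), SYT of shape 2×7 number C_7. So Z = C_7 = 429.
X − Y − Z = 742900 − 5 − 429 = 742466.

742466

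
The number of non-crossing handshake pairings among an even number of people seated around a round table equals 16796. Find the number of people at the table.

Non-crossing handshake pairings of 2n people are counted by C_n. Since C_10 = 16796, the index is 10.
So n = 10, and there are 2n = 20 people.

20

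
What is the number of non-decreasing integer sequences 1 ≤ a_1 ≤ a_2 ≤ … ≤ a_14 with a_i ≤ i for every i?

2674440

Such sub-staircase sequences of length n are counted by C_n; here n = 14.
C_14 = C(28,14)/15 = 40116600/15 = 2674440.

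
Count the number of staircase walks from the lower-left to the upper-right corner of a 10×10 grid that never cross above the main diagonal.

16796

Monotone paths in an n×n grid that stay weakly below the diagonal are counted by C_n; here n = 10.
C_10 = C(20,10)/11 = 184756/11 = 16796.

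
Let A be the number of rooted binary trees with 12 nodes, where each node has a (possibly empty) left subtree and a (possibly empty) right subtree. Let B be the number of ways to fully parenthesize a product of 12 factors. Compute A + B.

Binary trees (left/right distinguished) on n nodes are counted by C_n; here n = 12. So A = C_12 = 208012.
Ways to associate a product of 12 factors correspond to binary trees on 12 leaves, so the count is C_11. So B = C_11 = 58786.
A + B = 208012 + 58786 = 266798.

266798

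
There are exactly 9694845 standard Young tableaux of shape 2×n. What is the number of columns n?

Standard Young tableaux of shape 2×n are counted by C_n. Since C_15 = 9694845, the index is 15.

15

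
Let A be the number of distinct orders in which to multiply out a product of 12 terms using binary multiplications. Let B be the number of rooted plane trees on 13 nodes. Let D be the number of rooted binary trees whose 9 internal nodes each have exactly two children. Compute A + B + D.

271660

Ways to associate a product of 12 factors correspond to binary trees on 12 leaves, so the count is C_11. So A = C_11 = 58786.
A rooted plane tree on 13 nodes has 12 edges, and such trees are counted by C_12. So B = C_12 = 208012.
The number of full binary trees on 9 internal nodes is the Catalan number C_9. So D = C_9 = 4862.
A + B + D = 58786 + 208012 + 4862 = 271660.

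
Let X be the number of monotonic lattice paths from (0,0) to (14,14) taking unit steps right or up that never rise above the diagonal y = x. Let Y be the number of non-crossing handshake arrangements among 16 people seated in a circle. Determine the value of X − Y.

2673010

Monotone paths in an n×n grid that stay weakly below the diagonal are counted by C_n; here n = 14. So X = C_14 = 2674440.
Non-crossing handshake pairings of 2n people are counted by C_n; 16 people gives n = 8. So Y = C_8 = 1430.
X − Y = 2674440 − 1430 = 2673010.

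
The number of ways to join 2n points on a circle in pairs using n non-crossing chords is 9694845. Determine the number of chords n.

Non-crossing pairings of 2n points on a circle are counted by C_n. The Catalan number equal to 9694845 is C_15.

15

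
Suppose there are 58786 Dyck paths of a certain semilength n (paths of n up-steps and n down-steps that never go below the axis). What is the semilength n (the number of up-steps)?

Dyck paths of semilength n are counted by C_n. The Catalan number equal to 58786 is C_11.

11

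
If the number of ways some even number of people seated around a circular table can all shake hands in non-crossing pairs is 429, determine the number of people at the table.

Non-crossing handshake pairings of 2n people are counted by C_n. Since C_7 = 429, the index is 7.
So n = 7, and there are 2n = 14 people.

14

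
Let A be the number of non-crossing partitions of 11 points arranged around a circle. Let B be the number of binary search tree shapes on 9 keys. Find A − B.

The non-crossing partitions of [11] form a lattice of size C_11. So A = C_11 = 58786.
Binary trees (left/right distinguished) on n nodes are counted by C_n; here n = 9. So B = C_9 = 4862.
A − B = 58786 − 4862 = 53924.

53924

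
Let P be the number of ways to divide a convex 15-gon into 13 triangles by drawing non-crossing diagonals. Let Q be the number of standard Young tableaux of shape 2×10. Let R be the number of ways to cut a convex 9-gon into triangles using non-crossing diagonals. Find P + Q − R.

759267

The number of triangulations of a 15-gon is the Catalan number C_13 (index = sides − 2). So P = C_13 = 742900.
By the hook-length formula (or a Dyck-path bijection), SYT of shape 2×10 number C_10. So Q = C_10 = 16796.
The number of triangulations of a 9-gon is the Catalan number C_7 (index = sides − 2). So R = C_7 = 429.
P + Q − R = 742900 + 16796 − 429 = 759267.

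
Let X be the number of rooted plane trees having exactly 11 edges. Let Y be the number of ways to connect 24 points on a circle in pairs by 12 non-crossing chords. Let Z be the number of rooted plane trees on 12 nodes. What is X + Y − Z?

A rooted plane tree with 11 edges has 12 nodes, and the count is C_11. So X = C_11 = 58786.
Pairing 24 circle points by 12 non-crossing chords gives C_12 matchings. So Y = C_12 = 208012.
Rooted ordered (plane) trees on m nodes have m−1 edges and are counted by C_{m−1}; m = 12 gives C_11. So Z = C_11 = 58786.
X + Y − Z = 58786 + 208012 − 58786 = 208012.

208012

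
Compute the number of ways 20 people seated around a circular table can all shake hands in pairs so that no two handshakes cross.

Non-crossing handshake pairings of 2n people are counted by C_n; 20 people gives n = 10.
C_10 = C(20,10)/11 = 184756/11 = 16796.

16796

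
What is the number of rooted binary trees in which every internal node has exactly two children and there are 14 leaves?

742900

Full binary trees with 14 leaves have 14−1 = 13 internal nodes, so there are C_13 of them.
C_13 = C(26,13)/14 = 10400600/14 = 742900.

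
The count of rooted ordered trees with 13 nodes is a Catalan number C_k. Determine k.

Rooted ordered (plane) trees on m nodes have m−1 edges and are counted by C_{m−1}; m = 13 gives C_12.

12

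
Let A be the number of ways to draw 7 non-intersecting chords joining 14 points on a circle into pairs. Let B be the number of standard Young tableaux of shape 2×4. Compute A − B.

Pairing 14 circle points by 7 non-crossing chords gives C_7 matchings. So A = C_7 = 429.
By the hook-length formula (or a Dyck-path bijection), SYT of shape 2×4 number C_4. So B = C_4 = 14.
A − B = 429 − 14 = 415.

415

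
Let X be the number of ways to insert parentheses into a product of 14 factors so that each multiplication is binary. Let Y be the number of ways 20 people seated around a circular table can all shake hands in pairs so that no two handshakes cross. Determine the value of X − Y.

Bracketing 14 factors into binary products is counted by C_{14−1} = C_13. So X = C_13 = 742900.
With 20 = 2·10 people, non-crossing handshake pairings are non-crossing perfect matchings on a circle, counted by C_10. So Y = C_10 = 16796.
X − Y = 742900 − 16796 = 726104.

726104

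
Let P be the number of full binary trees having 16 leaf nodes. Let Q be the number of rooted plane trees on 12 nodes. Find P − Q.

Full binary trees with 16 leaves have 16−1 = 15 internal nodes, so there are C_15 of them. So P = C_15 = 9694845.
Rooted ordered (plane) trees on m nodes have m−1 edges and are counted by C_{m−1}; m = 12 gives C_11. So Q = C_11 = 58786.
P − Q = 9694845 − 58786 = 9636059.

9636059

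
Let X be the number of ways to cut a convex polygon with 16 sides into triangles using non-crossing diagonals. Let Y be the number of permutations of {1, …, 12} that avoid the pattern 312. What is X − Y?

2466428

Triangulations of a convex m-gon are counted by C_{m−2}; with m = 16 this is C_14. So X = C_14 = 2674440.
For any fixed pattern of length 3, the pattern-avoiding permutations of [12] number C_12. So Y = C_12 = 208012.
X − Y = 2674440 − 208012 = 2466428.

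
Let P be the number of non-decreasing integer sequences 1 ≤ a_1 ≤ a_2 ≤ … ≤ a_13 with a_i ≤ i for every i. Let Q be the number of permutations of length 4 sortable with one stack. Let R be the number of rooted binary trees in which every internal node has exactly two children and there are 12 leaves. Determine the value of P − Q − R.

Such sub-staircase sequences of length n are counted by C_n; here n = 13. So P = C_13 = 742900.
Stack-sortable permutations are exactly the 231-avoiding ones, counted by C_n; here n = 4. So Q = C_4 = 14.
A full binary tree with L leaves has L−1 internal nodes and is counted by C_{L−1}; L = 12 gives C_11. So R = C_11 = 58786.
P − Q − R = 742900 − 14 − 58786 = 684100.

684100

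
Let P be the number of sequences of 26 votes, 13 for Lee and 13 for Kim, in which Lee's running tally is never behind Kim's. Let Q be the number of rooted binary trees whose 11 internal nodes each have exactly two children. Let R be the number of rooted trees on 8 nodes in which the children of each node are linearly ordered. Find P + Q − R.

801257

Reading a vote for the leader as '(' and for the other as ')' turns such a sequence into a balanced string of 13 pairs, so the count is C_13. So P = C_13 = 742900.
Full binary trees with n internal nodes are counted by C_n; here n = 11. So Q = C_11 = 58786.
A rooted plane tree on 8 nodes has 7 edges, and such trees are counted by C_7. So R = C_7 = 429.
P + Q − R = 742900 + 58786 − 429 = 801257.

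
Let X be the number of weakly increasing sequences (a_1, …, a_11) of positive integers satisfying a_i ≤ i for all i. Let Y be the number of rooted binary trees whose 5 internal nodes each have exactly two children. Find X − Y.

Weakly increasing sequences with a_i ≤ i biject with Dyck paths of semilength 11, so there are C_11. So X = C_11 = 58786.
The number of full binary trees on 5 internal nodes is the Catalan number C_5. So Y = C_5 = 42.
X − Y = 58786 − 42 = 58744.

58744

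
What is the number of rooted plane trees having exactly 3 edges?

5

Rooted ordered trees with n edges are counted by C_n; here n = 3.
C_3 = 5.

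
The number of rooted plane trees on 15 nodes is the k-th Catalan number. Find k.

14

A rooted plane tree on 15 nodes has 14 edges, and such trees are counted by C_14.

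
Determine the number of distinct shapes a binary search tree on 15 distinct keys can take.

Rooted binary trees with 15 nodes (each child slot possibly empty) number C_15.
C_15 = C_14 · 2(2·14+1)/(14+2) = 2674440 · 58/16 = 9694845.

9694845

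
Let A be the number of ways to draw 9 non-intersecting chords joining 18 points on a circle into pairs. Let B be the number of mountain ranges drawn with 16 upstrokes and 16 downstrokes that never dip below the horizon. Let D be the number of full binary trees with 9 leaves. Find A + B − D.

Non-crossing perfect matchings of 2n points on a circle are counted by C_n; with 18 points, n = 9. So A = C_9 = 4862.
Dyck paths of semilength n (length 2n) are counted by C_n; here n = 16. So B = C_16 = 35357670.
A full binary tree with L leaves has L−1 internal nodes and is counted by C_{L−1}; L = 9 gives C_8. So D = C_8 = 1430.
A + B − D = 4862 + 35357670 − 1430 = 35361102.

35361102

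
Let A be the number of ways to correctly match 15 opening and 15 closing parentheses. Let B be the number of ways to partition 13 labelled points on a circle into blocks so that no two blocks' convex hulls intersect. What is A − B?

A balanced arrangement of 15 bracket pairs is a Dyck word of semilength 15, so the count is C_15. So A = C_15 = 9694845.
The non-crossing partitions of [13] form a lattice of size C_13. So B = C_13 = 742900.
A − B = 9694845 − 742900 = 8951945.

8951945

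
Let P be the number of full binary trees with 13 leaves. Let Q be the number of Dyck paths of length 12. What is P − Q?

207880

Full binary trees with 13 leaves have 13−1 = 12 internal nodes, so there are C_12 of them. So P = C_12 = 208012.
Paths of 6 up- and 6 down-steps that never dip below the axis are Dyck paths; their count is C_6. So Q = C_6 = 132.
P − Q = 208012 − 132 = 207880.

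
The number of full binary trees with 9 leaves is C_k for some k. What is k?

8

A full binary tree with L leaves has L−1 internal nodes and is counted by C_{L−1}; L = 9 gives C_8.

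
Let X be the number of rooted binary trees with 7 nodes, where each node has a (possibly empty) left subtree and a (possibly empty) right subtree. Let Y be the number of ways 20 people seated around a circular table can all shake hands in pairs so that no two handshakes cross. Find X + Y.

17225

There are C_n binary search tree shapes on n keys; with n = 7 that is C_7. So X = C_7 = 429.
With 20 = 2·10 people, non-crossing handshake pairings are non-crossing perfect matchings on a circle, counted by C_10. So Y = C_10 = 16796.
X + Y = 429 + 16796 = 17225.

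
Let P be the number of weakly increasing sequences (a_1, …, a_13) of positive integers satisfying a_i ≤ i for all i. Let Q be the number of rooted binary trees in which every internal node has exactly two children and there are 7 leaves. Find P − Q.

Weakly increasing sequences with a_i ≤ i biject with Dyck paths of semilength 13, so there are C_13. So P = C_13 = 742900.
A full binary tree with L leaves has L−1 internal nodes and is counted by C_{L−1}; L = 7 gives C_6. So Q = C_6 = 132.
P − Q = 742900 − 132 = 742768.

742768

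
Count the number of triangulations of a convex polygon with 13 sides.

A convex 13-gon is triangulated into 11 triangles, and the number of such triangulations is the Catalan number C_{13−2} = C_11.
C_11 = C(22,11)/12 = 705432/12 = 58786.

58786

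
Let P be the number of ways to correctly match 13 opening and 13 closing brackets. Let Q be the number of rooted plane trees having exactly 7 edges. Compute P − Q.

A balanced arrangement of 13 bracket pairs is a Dyck word of semilength 13, so the count is C_13. So P = C_13 = 742900.
A rooted plane tree with 7 edges has 8 nodes, and the count is C_7. So Q = C_7 = 429.
P − Q = 742900 − 429 = 742471.

742471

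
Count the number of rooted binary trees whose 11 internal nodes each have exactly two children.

Full binary trees with n internal nodes are counted by C_n; here n = 11.
C_11 = C(22,11)/12 = 705432/12 = 58786.

58786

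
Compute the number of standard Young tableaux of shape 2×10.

Standard Young tableaux of shape 2×n are counted by C_n; here n = 10.
C_10 = C_9 · 2(2·9+1)/(9+2) = 4862 · 38/11 = 16796.

16796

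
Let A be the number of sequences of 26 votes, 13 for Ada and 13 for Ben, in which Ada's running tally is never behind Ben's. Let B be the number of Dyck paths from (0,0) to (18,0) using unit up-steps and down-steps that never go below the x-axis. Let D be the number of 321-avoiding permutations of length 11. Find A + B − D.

688976

Reading a vote for the leader as '(' and for the other as ')' turns such a sequence into a balanced string of 13 pairs, so the count is C_13. So A = C_13 = 742900.
Paths of 9 up- and 9 down-steps that never dip below the axis are Dyck paths; their count is C_9. So B = C_9 = 4862.
For any fixed pattern of length 3, the pattern-avoiding permutations of [11] number C_11. So D = C_11 = 58786.
A + B − D = 742900 + 4862 − 58786 = 688976.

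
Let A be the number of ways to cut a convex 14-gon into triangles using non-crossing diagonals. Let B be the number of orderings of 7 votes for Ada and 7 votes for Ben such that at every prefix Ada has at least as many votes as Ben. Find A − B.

207583

The number of triangulations of a 14-gon is the Catalan number C_12 (index = sides − 2). So A = C_12 = 208012.
Ballot sequences with n votes each where one side never trails are Dyck words, counted by C_n; here n = 7. So B = C_7 = 429.
A − B = 208012 − 429 = 207583.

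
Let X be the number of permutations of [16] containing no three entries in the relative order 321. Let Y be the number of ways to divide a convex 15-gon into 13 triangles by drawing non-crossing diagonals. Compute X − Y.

34614770

For any fixed pattern of length 3, the pattern-avoiding permutations of [16] number C_16. So X = C_16 = 35357670.
Triangulations of a convex m-gon are counted by C_{m−2}; with m = 15 this is C_13. So Y = C_13 = 742900.
X − Y = 35357670 − 742900 = 34614770.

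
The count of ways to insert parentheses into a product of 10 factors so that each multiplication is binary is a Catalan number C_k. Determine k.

Parenthesizations of m factors correspond to full binary trees with m leaves, counted by C_{m−1}; m = 10 gives C_9.

9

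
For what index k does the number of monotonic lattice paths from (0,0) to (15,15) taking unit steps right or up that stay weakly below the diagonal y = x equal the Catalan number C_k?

Monotone paths in an n×n grid that stay weakly below the diagonal are counted by C_n; here n = 15.

15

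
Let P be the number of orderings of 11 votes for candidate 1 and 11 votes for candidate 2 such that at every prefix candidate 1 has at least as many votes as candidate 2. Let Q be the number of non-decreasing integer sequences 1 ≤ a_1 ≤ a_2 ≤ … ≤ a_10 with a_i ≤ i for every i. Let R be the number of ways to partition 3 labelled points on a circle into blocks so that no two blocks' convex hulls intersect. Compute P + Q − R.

75577

Ballot sequences with n votes each where one side never trails are Dyck words, counted by C_n; here n = 11. So P = C_11 = 58786.
Such sub-staircase sequences of length n are counted by C_n; here n = 10. So Q = C_10 = 16796.
Non-crossing partitions of an n-element set are counted by C_n; here n = 3. So R = C_3 = 5.
P + Q − R = 58786 + 16796 − 5 = 75577.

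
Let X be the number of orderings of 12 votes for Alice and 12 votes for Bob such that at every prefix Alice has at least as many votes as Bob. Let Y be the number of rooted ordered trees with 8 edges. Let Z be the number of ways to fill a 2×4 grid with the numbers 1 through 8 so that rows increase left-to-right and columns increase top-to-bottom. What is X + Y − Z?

209428

Ballot sequences with n votes each where one side never trails are Dyck words, counted by C_n; here n = 12. So X = C_12 = 208012.
Rooted ordered trees with n edges are counted by C_n; here n = 8. So Y = C_8 = 1430.
Standard Young tableaux of shape 2×n are counted by C_n; here n = 4. So Z = C_4 = 14.
X + Y − Z = 208012 + 1430 − 14 = 209428.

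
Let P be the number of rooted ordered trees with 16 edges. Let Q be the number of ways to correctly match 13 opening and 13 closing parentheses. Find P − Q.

A rooted plane tree with 16 edges has 17 nodes, and the count is C_16. So P = C_16 = 35357670.
With 13 pairs the number of balanced bracket strings is the Catalan number C_13. So Q = C_13 = 742900.
P − Q = 35357670 − 742900 = 34614770.

34614770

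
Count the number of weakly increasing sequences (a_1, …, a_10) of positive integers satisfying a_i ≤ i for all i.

16796

Such sub-staircase sequences of length n are counted by C_n; here n = 10.
C_10 = 16796.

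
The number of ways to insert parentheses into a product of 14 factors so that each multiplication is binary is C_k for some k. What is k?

Ways to associate a product of 14 factors correspond to binary trees on 14 leaves, so the count is C_13.

13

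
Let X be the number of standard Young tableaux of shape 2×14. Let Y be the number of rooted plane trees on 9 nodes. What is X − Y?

2673010

Standard Young tableaux of shape 2×n are counted by C_n; here n = 14. So X = C_14 = 2674440.
A rooted plane tree on 9 nodes has 8 edges, and such trees are counted by C_8. So Y = C_8 = 1430.
X − Y = 2674440 − 1430 = 2673010.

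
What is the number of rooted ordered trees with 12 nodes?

Rooted ordered (plane) trees on m nodes have m−1 edges and are counted by C_{m−1}; m = 12 gives C_11.
C_11 = C(22,11)/12 = 705432/12 = 58786.

58786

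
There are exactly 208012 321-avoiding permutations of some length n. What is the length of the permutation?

Permutations of [n] avoiding a fixed length-3 pattern are counted by C_n, and C_12 = 208012.

12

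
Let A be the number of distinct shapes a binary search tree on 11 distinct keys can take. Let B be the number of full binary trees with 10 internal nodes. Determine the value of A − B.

41990

Rooted binary trees with 11 nodes (each child slot possibly empty) number C_11. So A = C_11 = 58786.
Full binary trees with n internal nodes are counted by C_n; here n = 10. So B = C_10 = 16796.
A − B = 58786 − 16796 = 41990.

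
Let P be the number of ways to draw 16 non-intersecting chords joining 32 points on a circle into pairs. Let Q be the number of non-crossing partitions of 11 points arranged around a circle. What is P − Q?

35298884

Pairing 32 circle points by 16 non-crossing chords gives C_16 matchings. So P = C_16 = 35357670.
Non-crossing partitions of an n-element set are counted by C_n; here n = 11. So Q = C_11 = 58786.
P − Q = 35357670 − 58786 = 35298884.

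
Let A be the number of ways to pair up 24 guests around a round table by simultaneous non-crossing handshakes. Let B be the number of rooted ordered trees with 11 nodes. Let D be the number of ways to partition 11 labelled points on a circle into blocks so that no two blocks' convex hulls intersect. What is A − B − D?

With 24 = 2·12 people, non-crossing handshake pairings are non-crossing perfect matchings on a circle, counted by C_12. So A = C_12 = 208012.
A rooted plane tree on 11 nodes has 10 edges, and such trees are counted by C_10. So B = C_10 = 16796.
The non-crossing partitions of [11] form a lattice of size C_11. So D = C_11 = 58786.
A − B − D = 208012 − 16796 − 58786 = 132430.

132430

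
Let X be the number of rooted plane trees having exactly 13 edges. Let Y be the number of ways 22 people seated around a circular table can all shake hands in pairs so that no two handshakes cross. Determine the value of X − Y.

Rooted ordered trees with n edges are counted by C_n; here n = 13. So X = C_13 = 742900.
Non-crossing handshake pairings of 2n people are counted by C_n; 22 people gives n = 11. So Y = C_11 = 58786.
X − Y = 742900 − 58786 = 684114.

684114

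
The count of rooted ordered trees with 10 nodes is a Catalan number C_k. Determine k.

9

Rooted ordered (plane) trees on m nodes have m−1 edges and are counted by C_{m−1}; m = 10 gives C_9.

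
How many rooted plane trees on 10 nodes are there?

A rooted plane tree on 10 nodes has 9 edges, and such trees are counted by C_9.
C_9 = C(18,9)/10 = 48620/10 = 4862.

4862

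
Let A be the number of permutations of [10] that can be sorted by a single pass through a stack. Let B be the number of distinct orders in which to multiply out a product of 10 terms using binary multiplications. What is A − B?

11934

By Knuth's characterisation, the stack-sortable permutations of length 10 are the 231-avoiders, numbering C_10. So A = C_10 = 16796.
Parenthesizations of m factors correspond to full binary trees with m leaves, counted by C_{m−1}; m = 10 gives C_9. So B = C_9 = 4862.
A − B = 16796 − 4862 = 11934.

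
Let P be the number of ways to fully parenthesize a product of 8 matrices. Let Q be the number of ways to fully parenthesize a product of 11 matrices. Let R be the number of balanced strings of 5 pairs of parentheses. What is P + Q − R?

17183

Bracketing 8 factors into binary products is counted by C_{8−1} = C_7. So P = C_7 = 429.
Bracketing 11 factors into binary products is counted by C_{11−1} = C_10. So Q = C_10 = 16796.
A balanced arrangement of 5 bracket pairs is a Dyck word of semilength 5, so the count is C_5. So R = C_5 = 42.
P + Q − R = 429 + 16796 − 42 = 17183.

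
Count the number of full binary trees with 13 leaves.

Full binary trees with 13 leaves have 13−1 = 12 internal nodes, so there are C_12 of them.
C_12 = C(24,12)/13 = 2704156/13 = 208012.

208012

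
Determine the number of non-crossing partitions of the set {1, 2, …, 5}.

42

Non-crossing partitions of an n-element set are counted by C_n; here n = 5.
C_5 = 42.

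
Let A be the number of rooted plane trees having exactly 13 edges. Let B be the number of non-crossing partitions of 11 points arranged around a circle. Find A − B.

684114

Rooted ordered trees with n edges are counted by C_n; here n = 13. So A = C_13 = 742900.
The non-crossing partitions of [11] form a lattice of size C_11. So B = C_11 = 58786.
A − B = 742900 − 58786 = 684114.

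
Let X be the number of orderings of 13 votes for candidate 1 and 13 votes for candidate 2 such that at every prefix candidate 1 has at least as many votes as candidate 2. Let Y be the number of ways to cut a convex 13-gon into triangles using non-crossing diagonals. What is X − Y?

684114

Reading a vote for the leader as '(' and for the other as ')' turns such a sequence into a balanced string of 13 pairs, so the count is C_13. So X = C_13 = 742900.
The number of triangulations of a 13-gon is the Catalan number C_11 (index = sides − 2). So Y = C_11 = 58786.
X − Y = 742900 − 58786 = 684114.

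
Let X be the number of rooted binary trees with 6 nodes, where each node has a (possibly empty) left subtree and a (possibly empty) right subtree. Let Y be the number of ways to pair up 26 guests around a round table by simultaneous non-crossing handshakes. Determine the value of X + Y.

There are C_n binary search tree shapes on n keys; with n = 6 that is C_6. So X = C_6 = 132.
Non-crossing handshake pairings of 2n people are counted by C_n; 26 people gives n = 13. So Y = C_13 = 742900.
X + Y = 132 + 742900 = 743032.

743032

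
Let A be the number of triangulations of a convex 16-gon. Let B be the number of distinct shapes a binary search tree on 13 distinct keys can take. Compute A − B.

1931540

The number of triangulations of a 16-gon is the Catalan number C_14 (index = sides − 2). So A = C_14 = 2674440.
Binary trees (left/right distinguished) on n nodes are counted by C_n; here n = 13. So B = C_13 = 742900.
A − B = 2674440 − 742900 = 1931540.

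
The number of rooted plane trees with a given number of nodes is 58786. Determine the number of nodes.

12

Rooted ordered trees on m nodes are counted by C_{m−1}. The Catalan number equal to 58786 is C_11.
So the index is 11, and the number of nodes is 11 + 1 = 12.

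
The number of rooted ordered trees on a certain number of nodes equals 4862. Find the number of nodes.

Rooted ordered trees on m nodes are counted by C_{m−1}. The Catalan number equal to 4862 is C_9.
So the index is 9, and the number of nodes is 9 + 1 = 10.

10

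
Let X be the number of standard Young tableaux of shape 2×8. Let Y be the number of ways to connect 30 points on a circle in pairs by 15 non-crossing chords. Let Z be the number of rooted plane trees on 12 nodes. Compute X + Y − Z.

By the hook-length formula (or a Dyck-path bijection), SYT of shape 2×8 number C_8. So X = C_8 = 1430.
Pairing 30 circle points by 15 non-crossing chords gives C_15 matchings. So Y = C_15 = 9694845.
Rooted ordered (plane) trees on m nodes have m−1 edges and are counted by C_{m−1}; m = 12 gives C_11. So Z = C_11 = 58786.
X + Y − Z = 1430 + 9694845 − 58786 = 9637489.

9637489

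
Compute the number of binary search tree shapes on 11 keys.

Rooted binary trees with 11 nodes (each child slot possibly empty) number C_11.
C_11 = C(22,11)/12 = 705432/12 = 58786.

58786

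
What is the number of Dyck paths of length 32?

35357670

Paths of 16 up- and 16 down-steps that never dip below the axis are Dyck paths; their count is C_16.
C_16 = C(32,16)/17 = 601080390/17 = 35357670.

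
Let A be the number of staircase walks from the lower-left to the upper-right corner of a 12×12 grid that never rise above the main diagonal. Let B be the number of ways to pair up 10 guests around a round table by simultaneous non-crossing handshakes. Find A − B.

207970

Sub-diagonal monotone paths from (0,0) to (12,12) biject with Dyck paths of semilength 12, giving C_12. So A = C_12 = 208012.
Non-crossing handshake pairings of 2n people are counted by C_n; 10 people gives n = 5. So B = C_5 = 42.
A − B = 208012 − 42 = 207970.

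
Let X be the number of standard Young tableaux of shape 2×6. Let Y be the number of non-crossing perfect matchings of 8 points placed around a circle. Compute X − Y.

Standard Young tableaux of shape 2×n are counted by C_n; here n = 6. So X = C_6 = 132.
Pairing 8 circle points by 4 non-crossing chords gives C_4 matchings. So Y = C_4 = 14.
X − Y = 132 − 14 = 118.

118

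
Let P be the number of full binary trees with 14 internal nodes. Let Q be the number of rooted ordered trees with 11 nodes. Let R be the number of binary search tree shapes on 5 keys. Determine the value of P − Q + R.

2657686

Full binary trees with n internal nodes are counted by C_n; here n = 14. So P = C_14 = 2674440.
A rooted plane tree on 11 nodes has 10 edges, and such trees are counted by C_10. So Q = C_10 = 16796.
Rooted binary trees with 5 nodes (each child slot possibly empty) number C_5. So R = C_5 = 42.
P − Q + R = 2674440 − 16796 + 42 = 2657686.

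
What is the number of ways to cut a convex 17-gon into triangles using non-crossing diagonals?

9694845

Triangulations of a convex m-gon are counted by C_{m−2}; with m = 17 this is C_15.
C_15 = C(30,15)/16 = 155117520/16 = 9694845.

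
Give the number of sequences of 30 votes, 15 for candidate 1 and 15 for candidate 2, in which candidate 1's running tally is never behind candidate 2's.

Reading a vote for the leader as '(' and for the other as ')' turns such a sequence into a balanced string of 15 pairs, so the count is C_15.
C_15 = C(30,15)/16 = 155117520/16 = 9694845.

9694845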